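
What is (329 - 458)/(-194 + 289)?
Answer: -129/95 ≈ -1.3579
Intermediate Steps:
(329 - 458)/(-194 + 289) = -129/95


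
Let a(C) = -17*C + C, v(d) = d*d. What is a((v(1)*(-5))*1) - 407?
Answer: -327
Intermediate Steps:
v(d) = d**2
a(C) = -16*C
a((v(1)*(-5))*1) - 407 = -16*1**2*(-5) - 407 = -16*1*(-5) - 407 = -(-80) - 407 = -16*(-5) - 407 = 80 - 407 = -327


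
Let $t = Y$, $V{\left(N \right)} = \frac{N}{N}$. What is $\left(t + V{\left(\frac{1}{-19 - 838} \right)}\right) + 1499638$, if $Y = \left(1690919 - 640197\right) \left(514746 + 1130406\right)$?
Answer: $1728598899383$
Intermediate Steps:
$V{\left(N \right)} = 1$
$Y = 1728597399744$ ($Y = 1050722 \cdot 1645152 = 1728597399744$)
$t = 1728597399744$
$\left(t + V{\left(\frac{1}{-19 - 838} \right)}\right) + 1499638 = \left(1728597399744 + 1\right) + 1499638 = 1728597399745 + 1499638 = 1728598899383$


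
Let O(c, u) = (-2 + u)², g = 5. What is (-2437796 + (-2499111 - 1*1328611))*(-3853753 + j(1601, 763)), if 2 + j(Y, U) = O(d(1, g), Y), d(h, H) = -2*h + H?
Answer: 8126088632172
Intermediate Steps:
d(h, H) = H - 2*h
j(Y, U) = -2 + (-2 + Y)²
(-2437796 + (-2499111 - 1*1328611))*(-3853753 + j(1601, 763)) = (-2437796 + (-2499111 - 1*1328611))*(-3853753 + (-2 + (-2 + 1601)²)) = (-2437796 + (-2499111 - 1328611))*(-3853753 + (-2 + 1599²)) = (-2437796 - 3827722)*(-3853753 + (-2 + 2556801)) = -6265518*(-3853753 + 2556799) = -6265518*(-1296954) = 8126088632172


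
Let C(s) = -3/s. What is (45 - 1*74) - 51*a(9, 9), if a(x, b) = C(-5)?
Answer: -298/5 ≈ -59.600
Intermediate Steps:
a(x, b) = ⅗ (a(x, b) = -3/(-5) = -3*(-⅕) = ⅗)
(45 - 1*74) - 51*a(9, 9) = (45 - 1*74) - 51*⅗ = (45 - 74) - 153/5 = -29 - 153/5 = -298/5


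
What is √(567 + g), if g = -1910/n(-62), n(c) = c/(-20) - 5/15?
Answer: I*√849837/83 ≈ 11.107*I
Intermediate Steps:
n(c) = -⅓ - c/20 (n(c) = c*(-1/20) - 5*1/15 = -c/20 - ⅓ = -⅓ - c/20)
g = -57300/83 (g = -1910/(-⅓ - 1/20*(-62)) = -1910/(-⅓ + 31/10) = -1910/83/30 = -1910*30/83 = -57300/83 ≈ -690.36)
√(567 + g) = √(567 - 57300/83) = √(-10239/83) = I*√849837/83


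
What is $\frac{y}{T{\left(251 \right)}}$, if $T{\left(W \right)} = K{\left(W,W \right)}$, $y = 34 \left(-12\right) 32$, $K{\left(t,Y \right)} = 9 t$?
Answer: $- \frac{4352}{753} \approx -5.7795$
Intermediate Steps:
$y = -13056$ ($y = \left(-408\right) 32 = -13056$)
$T{\left(W \right)} = 9 W$
$\frac{y}{T{\left(251 \right)}} = - \frac{13056}{9 \cdot 251} = - \frac{13056}{2259} = \left(-13056\right) \frac{1}{2259} = - \frac{4352}{753}$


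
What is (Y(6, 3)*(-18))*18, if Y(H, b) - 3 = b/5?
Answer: -5832/5 ≈ -1166.4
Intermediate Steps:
Y(H, b) = 3 + b/5
(Y(6, 3)*(-18))*18 = ((3 + (⅕)*3)*(-18))*18 = ((3 + ⅗)*(-18))*18 = ((18/5)*(-18))*18 = -324/5*18 = -5832/5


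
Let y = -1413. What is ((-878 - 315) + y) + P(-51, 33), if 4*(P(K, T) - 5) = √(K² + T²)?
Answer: -2601 + 3*√410/4 ≈ -2585.8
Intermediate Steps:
P(K, T) = 5 + √(K² + T²)/4
((-878 - 315) + y) + P(-51, 33) = ((-878 - 315) - 1413) + (5 + √((-51)² + 33²)/4) = (-1193 - 1413) + (5 + √(2601 + 1089)/4) = -2606 + (5 + √3690/4) = -2606 + (5 + (3*√410)/4) = -2606 + (5 + 3*√410/4) = -2601 + 3*√410/4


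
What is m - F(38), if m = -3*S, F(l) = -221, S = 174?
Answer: -301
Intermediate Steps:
m = -522 (m = -3*174 = -522)
m - F(38) = -522 - 1*(-221) = -522 + 221 = -301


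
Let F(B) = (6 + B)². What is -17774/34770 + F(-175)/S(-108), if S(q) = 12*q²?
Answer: -249120877/811114560 ≈ -0.30713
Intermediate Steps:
-17774/34770 + F(-175)/S(-108) = -17774/34770 + (6 - 175)²/((12*(-108)²)) = -17774*1/34770 + (-169)²/((12*11664)) = -8887/17385 + 28561/139968 = -249120877/811114560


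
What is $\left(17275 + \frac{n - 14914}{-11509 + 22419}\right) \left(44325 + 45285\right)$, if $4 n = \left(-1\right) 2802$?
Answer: $\frac{3377483977431}{2182} \approx 1.5479 \cdot 10^{9}$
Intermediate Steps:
$n = - \frac{1401}{2}$ ($n = \frac{\left(-1\right) 2802}{4} = \frac{1}{4} \left(-2802\right) = - \frac{1401}{2} \approx -700.5$)
$\left(17275 + \frac{n - 14914}{-11509 + 22419}\right) \left(44325 + 45285\right) = \left(17275 + \frac{- \frac{1401}{2} - 14914}{-11509 + 22419}\right) \left(44325 + 45285\right) = \left(17275 + \frac{- \frac{1401}{2} - 14914}{10910}\right) 89610 = \left(17275 - \frac{31229}{21820}\right) 89610 = \frac{376909271}{21820} \cdot 89610 = \frac{3377483977431}{2182}$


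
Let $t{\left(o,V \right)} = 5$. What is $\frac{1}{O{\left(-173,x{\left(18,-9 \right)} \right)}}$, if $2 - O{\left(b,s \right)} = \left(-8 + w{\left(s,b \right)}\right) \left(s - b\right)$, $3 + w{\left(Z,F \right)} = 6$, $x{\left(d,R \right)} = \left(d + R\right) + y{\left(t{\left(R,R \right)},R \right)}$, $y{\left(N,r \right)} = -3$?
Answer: $\frac{1}{897} \approx 0.0011148$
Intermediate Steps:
$x{\left(d,R \right)} = -3 + R + d$ ($x{\left(d,R \right)} = \left(d + R\right) - 3 = \left(R + d\right) - 3 = -3 + R + d$)
$w{\left(Z,F \right)} = 3$ ($w{\left(Z,F \right)} = -3 + 6 = 3$)
$O{\left(b,s \right)} = 2 - 5 b + 5 s$ ($O{\left(b,s \right)} = 2 - \left(-8 + 3\right) \left(s - b\right) = 2 - - 5 \left(s - b\right) = 2 - \left(- 5 s + 5 b\right) = 2 - 5 b + 5 s$)
$\frac{1}{O{\left(-173,x{\left(18,-9 \right)} \right)}} = \frac{1}{2 - -865 + 5 \left(-3 - 9 + 18\right)} = \frac{1}{2 + 865 + 5 \cdot 6} = \frac{1}{2 + 865 + 30} = \frac{1}{897}$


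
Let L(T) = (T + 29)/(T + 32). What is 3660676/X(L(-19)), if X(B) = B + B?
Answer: 11897197/5 ≈ 2.3794e+6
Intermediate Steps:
L(T) = (29 + T)/(32 + T)
X(B) = 2*B
3660676/X(L(-19)) = 3660676/((2*((29 - 19)/(32 - 19)))) = 3660676/((2*(10/13))) = 3660676/(20/13) = 3660676*(13/20) = 11897197/5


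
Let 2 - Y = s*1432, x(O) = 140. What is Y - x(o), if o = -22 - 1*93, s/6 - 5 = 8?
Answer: -111834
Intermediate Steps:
s = 78 (s = 30 + 6*8 = 30 + 48 = 78)
o = -115 (o = -22 - 93 = -115)
Y = -111694 (Y = 2 - 78*1432 = 2 - 1*111696 = 2 - 111696 = -111694)
Y - x(o) = -111694 - 1*140 = -111694 - 140 = -111834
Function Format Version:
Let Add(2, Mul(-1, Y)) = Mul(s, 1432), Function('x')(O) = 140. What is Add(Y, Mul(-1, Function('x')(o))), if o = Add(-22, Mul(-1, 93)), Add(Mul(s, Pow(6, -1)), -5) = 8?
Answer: -111834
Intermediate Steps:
s = 78 (s = Add(30, Mul(6, 8)) = Add(30, 48) = 78)
o = -115 (o = Add(-22, -93) = -115)
Y = -111694 (Y = Add(2, Mul(-1, Mul(78, 1432))) = Add(2, Mul(-1, 111696)) = Add(2, -111696) = -111694)
Add(Y, Mul(-1, Function('x')(o))) = Add(-111694, Mul(-1, 140)) = Add(-111694, -140) = -111834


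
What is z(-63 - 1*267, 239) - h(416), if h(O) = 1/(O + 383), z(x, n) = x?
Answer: -263671/799 ≈ -330.00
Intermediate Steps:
h(O) = 1/(383 + O)
z(-63 - 1*267, 239) - h(416) = (-63 - 1*267) - 1/(383 + 416) = (-63 - 267) - 1/799 = -330 - 1*1/799 = -330 - 1/799 = -263671/799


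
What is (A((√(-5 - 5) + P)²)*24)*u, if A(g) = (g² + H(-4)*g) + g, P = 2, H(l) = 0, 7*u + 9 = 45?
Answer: -112320/7 - 38016*I*√10/7 ≈ -16046.0 - 17174.0*I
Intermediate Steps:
u = 36/7 (u = -9/7 + (⅐)*45 = -9/7 + 45/7 = 36/7 ≈ 5.1429)
A(g) = g + g² (A(g) = (g² + 0*g) + g = (g² + 0) + g = g² + g = g + g²)
(A((√(-5 - 5) + P)²)*24)*u = (((√(-5 - 5) + 2)²*(1 + (√(-5 - 5) + 2)²))*24)*(36/7) = (((√(-10) + 2)²*(1 + (√(-10) + 2)²))*24)*(36/7) = (((I*√10 + 2)²*(1 + (I*√10 + 2)²))*24)*(36/7) = (((2 + I*√10)²*(1 + (2 + I*√10)²))*24)*(36/7) = (24*(2 + I*√10)²*(1 + (2 + I*√10)²))*(36/7) = 864*(2 + I*√10)²*(1 + (2 + I*√10)²)/7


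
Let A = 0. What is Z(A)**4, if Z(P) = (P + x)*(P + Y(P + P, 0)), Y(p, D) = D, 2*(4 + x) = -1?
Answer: 0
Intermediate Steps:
x = -9/2 (x = -4 + (1/2)*(-1) = -4 - 1/2 = -9/2 ≈ -4.5000)
Z(P) = P*(-9/2 + P) (Z(P) = (P - 9/2)*(P + 0) = (-9/2 + P)*P = P*(-9/2 + P))
Z(A)**4 = ((1/2)*0*(-9 + 2*0))**4 = ((1/2)*0*(-9 + 0))**4 = ((1/2)*0*(-9))**4 = 0**4 = 0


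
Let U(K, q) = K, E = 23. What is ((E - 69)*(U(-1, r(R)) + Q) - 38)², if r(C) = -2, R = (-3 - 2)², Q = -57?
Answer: 6916900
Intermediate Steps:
R = 25 (R = (-5)² = 25)
((E - 69)*(U(-1, r(R)) + Q) - 38)² = ((23 - 69)*(-1 - 57) - 38)² = (-46*(-58) - 38)² = (2668 - 38)² = 2630² = 6916900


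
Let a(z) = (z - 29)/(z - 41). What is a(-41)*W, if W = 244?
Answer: 8540/41 ≈ 208.29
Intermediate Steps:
a(z) = (-29 + z)/(-41 + z)
a(-41)*W = ((-29 - 41)/(-41 - 41))*244 = (-70/(-82))*244 = -1/82*(-70)*244 = (35/41)*244 = 8540/41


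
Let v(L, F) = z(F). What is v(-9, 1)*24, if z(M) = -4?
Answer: -96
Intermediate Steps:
v(L, F) = -4
v(-9, 1)*24 = -4*24 = -96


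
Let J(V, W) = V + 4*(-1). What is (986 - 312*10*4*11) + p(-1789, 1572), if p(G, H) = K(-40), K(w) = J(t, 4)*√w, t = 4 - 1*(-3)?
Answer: -136294 + 6*I*√10 ≈ -1.3629e+5 + 18.974*I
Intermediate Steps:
t = 7 (t = 4 + 3 = 7)
J(V, W) = -4 + V (J(V, W) = V - 4 = -4 + V)
K(w) = 3*√w (K(w) = (-4 + 7)*√w = 3*√w)
p(G, H) = 6*I*√10 (p(G, H) = 3*√(-40) = 3*(2*I*√10) = 6*I*√10)
(986 - 312*10*4*11) + p(-1789, 1572) = (986 - 312*10*4*11) + 6*I*√10 = (986 - 12480*11) + 6*I*√10 = (986 - 312*440) + 6*I*√10 = (986 - 137280) + 6*I*√10 = -136294 + 6*I*√10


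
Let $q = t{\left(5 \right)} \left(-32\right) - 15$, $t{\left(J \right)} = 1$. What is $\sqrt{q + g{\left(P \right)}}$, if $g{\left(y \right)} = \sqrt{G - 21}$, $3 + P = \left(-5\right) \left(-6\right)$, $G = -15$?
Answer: $\sqrt{-47 + 6 i} \approx 0.43671 + 6.8696 i$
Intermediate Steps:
$P = 27$ ($P = -3 - -30 = -3 + 30 = 27$)
$g{\left(y \right)} = 6 i$ ($g{\left(y \right)} = \sqrt{-15 - 21} = \sqrt{-36} = 6 i$)
$q = -47$ ($q = 1 \left(-32\right) - 15 = -32 - 15 = -47$)
$\sqrt{q + g{\left(P \right)}} = \sqrt{-47 + 6 i}$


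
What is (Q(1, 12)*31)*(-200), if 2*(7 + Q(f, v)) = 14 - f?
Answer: 3100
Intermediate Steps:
Q(f, v) = -f/2 (Q(f, v) = -7 + (14 - f)/2 = -7 + (7 - f/2) = -f/2)
(Q(1, 12)*31)*(-200) = (-½*1*31)*(-200) = -½*31*(-200) = -31/2*(-200) = 3100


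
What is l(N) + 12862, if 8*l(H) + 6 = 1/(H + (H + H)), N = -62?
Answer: 19137539/1488 ≈ 12861.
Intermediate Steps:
l(H) = -¾ + 1/(24*H) (l(H) = -¾ + 1/(8*(H + (H + H))) = -¾ + 1/(8*(H + 2*H)) = -¾ + 1/(8*((3*H))) = -¾ + (1/(3*H))/8 = -¾ + 1/(24*H))
l(N) + 12862 = (1/24)*(1 - 18*(-62))/(-62) + 12862 = (1/24)*(-1/62)*(1 + 1116) + 12862 = (1/24)*(-1/62)*1117 + 12862 = -1117/1488 + 12862 = 19137539/1488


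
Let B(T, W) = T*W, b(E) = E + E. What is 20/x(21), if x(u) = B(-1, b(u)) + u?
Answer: -20/21 ≈ -0.95238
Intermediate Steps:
b(E) = 2*E
x(u) = -u (x(u) = -2*u + u = -u)
20/x(21) = 20/((-1*21)) = 20/(-21) = 20*(-1/21) = -20/21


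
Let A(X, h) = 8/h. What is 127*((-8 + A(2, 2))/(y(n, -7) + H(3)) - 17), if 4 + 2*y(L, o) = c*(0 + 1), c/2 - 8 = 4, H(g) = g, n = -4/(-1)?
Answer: -28575/13 ≈ -2198.1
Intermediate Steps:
n = 4 (n = -4*(-1) = 4)
c = 24 (c = 16 + 2*4 = 16 + 8 = 24)
y(L, o) = 10 (y(L, o) = -2 + (24*(0 + 1))/2 = -2 + (24*1)/2 = -2 + (½)*24 = -2 + 12 = 10)
127*((-8 + A(2, 2))/(y(n, -7) + H(3)) - 17) = 127*((-8 + 8/2)/(10 + 3) - 17) = 127*((-8 + 8*(½))/13 - 17) = 127*((-8 + 4)*(1/13) - 17) = 127*(-4*1/13 - 17) = 127*(-4/13 - 17) = 127*(-225/13) = -28575/13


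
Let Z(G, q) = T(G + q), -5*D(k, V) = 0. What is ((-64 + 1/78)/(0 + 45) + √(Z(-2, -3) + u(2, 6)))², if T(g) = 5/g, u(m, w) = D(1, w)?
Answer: 12589981/12320100 - 4991*I/1755 ≈ 1.0219 - 2.8439*I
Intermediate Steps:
D(k, V) = 0 (D(k, V) = -⅕*0 = 0)
u(m, w) = 0
Z(G, q) = 5/(G + q)
((-64 + 1/78)/(0 + 45) + √(Z(-2, -3) + u(2, 6)))² = ((-64 + 1/78)/(0 + 45) + √(5/(-2 - 3) + 0))² = ((-64 + 1/78)/45 + √(5/(-5) + 0))² = (-4991/78*1/45 + √(5*(-⅕) + 0))² = (-4991/3510 + √(-1 + 0))² = (-4991/3510 + √(-1))² = (-4991/3510 + I)²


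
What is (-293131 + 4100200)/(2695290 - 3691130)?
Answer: -3807069/995840 ≈ -3.8230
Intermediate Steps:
(-293131 + 4100200)/(2695290 - 3691130) = 3807069/(-995840) = 3807069*(-1/995840) = -3807069/995840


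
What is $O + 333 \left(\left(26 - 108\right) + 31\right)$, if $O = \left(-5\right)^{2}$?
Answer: $-16958$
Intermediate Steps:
$O = 25$
$O + 333 \left(\left(26 - 108\right) + 31\right) = 25 + 333 \left(\left(26 - 108\right) + 31\right) = 25 + 333 \left(-82 + 31\right) = 25 + 333 \left(-51\right) = 25 - 16983 = -16958$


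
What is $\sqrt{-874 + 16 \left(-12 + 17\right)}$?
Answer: $i \sqrt{794} \approx 28.178 i$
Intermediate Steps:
$\sqrt{-874 + 16 \left(-12 + 17\right)} = \sqrt{-874 + 16 \cdot 5} = \sqrt{-874 + 80} = \sqrt{-794} = i \sqrt{794}$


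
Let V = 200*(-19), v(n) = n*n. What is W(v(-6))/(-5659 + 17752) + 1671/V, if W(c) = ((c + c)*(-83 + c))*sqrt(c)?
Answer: -32454201/15317800 ≈ -2.1187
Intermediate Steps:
v(n) = n**2
V = -3800
W(c) = 2*c**(3/2)*(-83 + c) (W(c) = ((2*c)*(-83 + c))*sqrt(c) = (2*c*(-83 + c))*sqrt(c) = 2*c**(3/2)*(-83 + c))
W(v(-6))/(-5659 + 17752) + 1671/V = (2*((-6)**2)**(3/2)*(-83 + (-6)**2))/(-5659 + 17752) + 1671/(-3800) = (2*36**(3/2)*(-83 + 36))/12093 + 1671*(-1/3800) = (2*216*(-47))*(1/12093) - 1671/3800 = -20304*1/12093 - 1671/3800 = -6768/4031 - 1671/3800 = -32454201/15317800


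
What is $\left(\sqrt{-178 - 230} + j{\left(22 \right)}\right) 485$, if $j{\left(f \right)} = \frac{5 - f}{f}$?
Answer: $- \frac{8245}{22} + 970 i \sqrt{102} \approx -374.77 + 9796.5 i$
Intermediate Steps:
$j{\left(f \right)} = \frac{5 - f}{f}$
$\left(\sqrt{-178 - 230} + j{\left(22 \right)}\right) 485 = \left(\sqrt{-178 - 230} + \frac{5 - 22}{22}\right) 485 = \left(\sqrt{-408} + \frac{5 - 22}{22}\right) 485 = \left(2 i \sqrt{102} + \frac{1}{22} \left(-17\right)\right) 485 = \left(2 i \sqrt{102} - \frac{17}{22}\right) 485 = \left(- \frac{17}{22} + 2 i \sqrt{102}\right) 485 = - \frac{8245}{22} + 970 i \sqrt{102}$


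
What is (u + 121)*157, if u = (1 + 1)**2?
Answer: 19625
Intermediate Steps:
u = 4 (u = 2**2 = 4)
(u + 121)*157 = (4 + 121)*157 = 125*157 = 19625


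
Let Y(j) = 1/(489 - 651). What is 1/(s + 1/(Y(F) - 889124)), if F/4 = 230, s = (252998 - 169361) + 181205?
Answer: 144038089/38147335566776 ≈ 3.7758e-6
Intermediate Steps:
s = 264842 (s = 83637 + 181205 = 264842)
F = 920 (F = 4*230 = 920)
Y(j) = -1/162 (Y(j) = 1/(-162) = -1/162)
1/(s + 1/(Y(F) - 889124)) = 1/(264842 + 1/(-1/162 - 889124)) = 1/(264842 + 1/(-144038089/162)) = 1/(264842 - 162/144038089) = 1/(38147335566776/144038089) = 144038089/38147335566776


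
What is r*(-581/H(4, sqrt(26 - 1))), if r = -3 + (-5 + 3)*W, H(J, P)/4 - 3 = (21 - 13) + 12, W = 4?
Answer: 6391/92 ≈ 69.467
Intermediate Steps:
H(J, P) = 92 (H(J, P) = 12 + 4*((21 - 13) + 12) = 12 + 4*(8 + 12) = 12 + 4*20 = 12 + 80 = 92)
r = -11 (r = -3 + (-5 + 3)*4 = -3 - 2*4 = -3 - 8 = -11)
r*(-581/H(4, sqrt(26 - 1))) = -(-6391)/92 = -11*(-581/92) = 6391/92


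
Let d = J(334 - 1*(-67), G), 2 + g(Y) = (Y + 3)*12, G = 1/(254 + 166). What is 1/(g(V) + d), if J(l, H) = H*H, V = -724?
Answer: -176400/1526565599 ≈ -0.00011555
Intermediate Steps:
G = 1/420 ≈ 0.0023810
J(l, H) = H²
g(Y) = 34 + 12*Y (g(Y) = -2 + (Y + 3)*12 = -2 + (3 + Y)*12 = -2 + (36 + 12*Y) = 34 + 12*Y)
d = 1/176400 (d = (1/420)² = 1/176400 ≈ 5.6689e-6)
1/(g(V) + d) = 1/((34 + 12*(-724)) + 1/176400) = 1/((34 - 8688) + 1/176400) = 1/(-8654 + 1/176400) = 1/(-1526565599/176400) = -176400/1526565599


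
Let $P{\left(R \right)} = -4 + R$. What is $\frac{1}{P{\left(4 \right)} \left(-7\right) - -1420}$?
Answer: $\frac{1}{1420} \approx 0.00070423$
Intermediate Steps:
$\frac{1}{P{\left(4 \right)} \left(-7\right) - -1420} = \frac{1}{\left(-4 + 4\right) \left(-7\right) - -1420} = \frac{1}{0 \left(-7\right) + 1420} = \frac{1}{0 + 1420} = \frac{1}{1420}$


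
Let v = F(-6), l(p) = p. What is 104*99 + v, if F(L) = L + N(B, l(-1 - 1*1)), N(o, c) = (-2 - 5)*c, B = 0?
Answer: 10304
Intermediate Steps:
N(o, c) = -7*c
F(L) = 14 + L (F(L) = L - 7*(-1 - 1*1) = L - 7*(-1 - 1) = L - 7*(-2) = L + 14 = 14 + L)
v = 8 (v = 14 - 6 = 8)
104*99 + v = 104*99 + 8 = 10296 + 8 = 10304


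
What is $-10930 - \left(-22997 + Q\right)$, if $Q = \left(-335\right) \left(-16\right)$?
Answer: $6707$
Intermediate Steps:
$Q = 5360$
$-10930 - \left(-22997 + Q\right) = -10930 - \left(-22997 + 5360\right) = -10930 - -17637 = -10930 + 17637 = 6707$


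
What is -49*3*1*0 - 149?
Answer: -149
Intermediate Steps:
-49*3*1*0 - 149 = -147*0 - 149 = -49*0 - 149 = 0 - 149 = -149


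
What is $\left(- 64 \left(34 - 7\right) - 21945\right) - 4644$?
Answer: $-28317$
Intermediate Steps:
$\left(- 64 \left(34 - 7\right) - 21945\right) - 4644 = \left(\left(-64\right) 27 - 21945\right) - 4644 = \left(-1728 - 21945\right) - 4644 = -23673 - 4644 = -28317$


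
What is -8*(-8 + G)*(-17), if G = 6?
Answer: -272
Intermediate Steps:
-8*(-8 + G)*(-17) = -8*(-8 + 6)*(-17) = -8*(-2)*(-17) = 16*(-17) = -272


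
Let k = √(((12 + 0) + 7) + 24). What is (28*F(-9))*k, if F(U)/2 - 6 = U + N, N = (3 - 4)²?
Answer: -112*√43 ≈ -734.43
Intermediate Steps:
N = 1 (N = (-1)² = 1)
F(U) = 14 + 2*U (F(U) = 12 + 2*(U + 1) = 12 + 2*(1 + U) = 12 + (2 + 2*U) = 14 + 2*U)
k = √43 (k = √((12 + 7) + 24) = √(19 + 24) = √43 ≈ 6.5574)
(28*F(-9))*k = (28*(14 + 2*(-9)))*√43 = (28*(14 - 18))*√43 = (28*(-4))*√43 = -112*√43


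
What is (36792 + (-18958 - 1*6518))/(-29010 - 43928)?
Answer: -5658/36469 ≈ -0.15515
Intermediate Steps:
(36792 + (-18958 - 1*6518))/(-29010 - 43928) = (36792 + (-18958 - 6518))/(-72938) = (36792 - 25476)*(-1/72938) = 11316*(-1/72938) = -5658/36469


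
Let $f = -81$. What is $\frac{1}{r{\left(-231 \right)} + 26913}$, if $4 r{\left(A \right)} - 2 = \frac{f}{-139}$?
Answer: $\frac{556}{14963987} \approx 3.7156 \cdot 10^{-5}$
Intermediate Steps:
$r{\left(A \right)} = \frac{359}{556}$ ($r{\left(A \right)} = \frac{1}{2} + \frac{\left(-81\right) \frac{1}{-139}}{4} = \frac{1}{2} + \frac{\left(-81\right) \left(- \frac{1}{139}\right)}{4} = \frac{1}{2} + \frac{1}{4} \cdot \frac{81}{139} = \frac{1}{2} + \frac{81}{556} = \frac{359}{556}$)
$\frac{1}{r{\left(-231 \right)} + 26913} = \frac{1}{\frac{359}{556} + 26913} = \frac{1}{\frac{14963987}{556}} = \frac{556}{14963987}$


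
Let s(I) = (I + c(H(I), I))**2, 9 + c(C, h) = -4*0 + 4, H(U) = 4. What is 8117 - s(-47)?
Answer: 5413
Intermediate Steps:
c(C, h) = -5 (c(C, h) = -9 + (-4*0 + 4) = -9 + (0 + 4) = -9 + 4 = -5)
s(I) = (-5 + I)**2 (s(I) = (I - 5)**2 = (-5 + I)**2)
8117 - s(-47) = 8117 - (-5 - 47)**2 = 8117 - 1*(-52)**2 = 8117 - 1*2704 = 8117 - 2704 = 5413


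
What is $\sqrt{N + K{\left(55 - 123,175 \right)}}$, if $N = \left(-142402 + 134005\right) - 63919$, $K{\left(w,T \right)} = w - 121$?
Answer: $i \sqrt{72505} \approx 269.27 i$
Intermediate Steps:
$K{\left(w,T \right)} = -121 + w$ ($K{\left(w,T \right)} = w - 121 = -121 + w$)
$N = -72316$ ($N = -8397 - 63919 = -72316$)
$\sqrt{N + K{\left(55 - 123,175 \right)}} = \sqrt{-72316 + \left(-121 + \left(55 - 123\right)\right)} = \sqrt{-72316 - 189} = \sqrt{-72505} = i \sqrt{72505}$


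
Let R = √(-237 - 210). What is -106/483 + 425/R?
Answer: -106/483 - 425*I*√447/447 ≈ -0.21946 - 20.102*I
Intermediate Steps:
R = I*√447 (R = √(-447) = I*√447 ≈ 21.142*I)
-106/483 + 425/R = -106/483 + 425/((I*√447)) = -106*1/483 + 425*(-I*√447/447) = -106/483 - 425*I*√447/447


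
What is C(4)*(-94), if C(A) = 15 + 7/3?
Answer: -4888/3 ≈ -1629.3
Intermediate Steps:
C(A) = 52/3 (C(A) = 15 + 7*(⅓) = 15 + 7/3 = 52/3)
C(4)*(-94) = (52/3)*(-94) = -4888/3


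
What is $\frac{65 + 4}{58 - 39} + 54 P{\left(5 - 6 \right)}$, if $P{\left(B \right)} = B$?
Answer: $- \frac{957}{19} \approx -50.368$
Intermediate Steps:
$\frac{65 + 4}{58 - 39} + 54 P{\left(5 - 6 \right)} = \frac{65 + 4}{58 - 39} + 54 \left(5 - 6\right) = \frac{69}{19} + 54 \left(-1\right) = 69 \cdot \frac{1}{19} - 54 = \frac{69}{19} - 54 = - \frac{957}{19}$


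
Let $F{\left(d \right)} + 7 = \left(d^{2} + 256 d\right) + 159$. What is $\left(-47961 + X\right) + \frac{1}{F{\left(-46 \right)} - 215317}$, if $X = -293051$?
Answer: $- \frac{76668022901}{224825} \approx -3.4101 \cdot 10^{5}$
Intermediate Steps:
$F{\left(d \right)} = 152 + d^{2} + 256 d$ ($F{\left(d \right)} = -7 + \left(\left(d^{2} + 256 d\right) + 159\right) = -7 + \left(159 + d^{2} + 256 d\right) = 152 + d^{2} + 256 d$)
$\left(-47961 + X\right) + \frac{1}{F{\left(-46 \right)} - 215317} = \left(-47961 - 293051\right) + \frac{1}{\left(152 + \left(-46\right)^{2} + 256 \left(-46\right)\right) - 215317} = -341012 + \frac{1}{\left(152 + 2116 - 11776\right) - 215317} = -341012 + \frac{1}{-9508 - 215317} = -341012 + \frac{1}{-224825} = -341012 - \frac{1}{224825} = - \frac{76668022901}{224825}$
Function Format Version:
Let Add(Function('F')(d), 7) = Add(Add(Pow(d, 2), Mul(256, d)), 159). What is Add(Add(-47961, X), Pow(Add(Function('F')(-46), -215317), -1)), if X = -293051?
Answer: Rational(-76668022901, 224825) ≈ -3.4101e+5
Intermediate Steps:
Function('F')(d) = Add(152, Pow(d, 2), Mul(256, d)) (Function('F')(d) = Add(-7, Add(Add(Pow(d, 2), Mul(256, d)), 159)) = Add(-7, Add(159, Pow(d, 2), Mul(256, d))) = Add(152, Pow(d, 2), Mul(256, d)))
Add(Add(-47961, X), Pow(Add(Function('F')(-46), -215317), -1)) = Add(Add(-47961, -293051), Pow(Add(Add(152, Pow(-46, 2), Mul(256, -46)), -215317), -1)) = Add(-341012, Pow(Add(Add(152, 2116, -11776), -215317), -1)) = Add(-341012, Pow(Add(-9508, -215317), -1)) = Add(-341012, Pow(-224825, -1)) = Add(-341012, Rational(-1, 224825)) = Rational(-76668022901, 224825)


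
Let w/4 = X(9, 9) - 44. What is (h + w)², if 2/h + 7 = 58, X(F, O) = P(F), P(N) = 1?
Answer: 76912900/2601 ≈ 29571.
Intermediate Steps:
X(F, O) = 1
h = 2/51 (h = 2/(-7 + 58) = 2/51 ≈ 0.039216)
w = -172 (w = 4*(1 - 44) = 4*(-43) = -172)
(h + w)² = (2/51 - 172)² = (-8770/51)² = 76912900/2601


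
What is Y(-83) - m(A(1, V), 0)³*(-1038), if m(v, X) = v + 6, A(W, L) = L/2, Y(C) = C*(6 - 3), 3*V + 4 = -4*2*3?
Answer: 19903/9 ≈ 2211.4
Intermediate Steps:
V = -28/3 (V = -4/3 + (-4*2*3)/3 = -4/3 + (-8*3)/3 = -4/3 + (⅓)*(-24) = -4/3 - 8 = -28/3 ≈ -9.3333)
Y(C) = 3*C (Y(C) = C*3 = 3*C)
A(W, L) = L/2 (A(W, L) = L*(½) = L/2)
m(v, X) = 6 + v
Y(-83) - m(A(1, V), 0)³*(-1038) = 3*(-83) - (6 + (½)*(-28/3))³*(-1038) = -249 - (6 - 14/3)³*(-1038) = -249 - (4/3)³*(-1038) = -249 - 64*(-1038)/27 = -249 - 1*(-22144/9) = -249 + 22144/9 = 19903/9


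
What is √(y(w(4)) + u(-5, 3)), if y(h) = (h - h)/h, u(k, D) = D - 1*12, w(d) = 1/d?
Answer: 3*I ≈ 3.0*I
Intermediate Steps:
u(k, D) = -12 + D (u(k, D) = D - 12 = -12 + D)
y(h) = 0 (y(h) = 0/h = 0)
√(y(w(4)) + u(-5, 3)) = √(0 + (-12 + 3)) = √(0 - 9) = √(-9) = 3*I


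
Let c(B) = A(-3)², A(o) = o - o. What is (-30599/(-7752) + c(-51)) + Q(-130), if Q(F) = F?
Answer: -977161/7752 ≈ -126.05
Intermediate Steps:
A(o) = 0
c(B) = 0 (c(B) = 0² = 0)
(-30599/(-7752) + c(-51)) + Q(-130) = (-30599/(-7752) + 0) - 130 = (-30599*(-1/7752) + 0) - 130 = (30599/7752 + 0) - 130 = 30599/7752 - 130 = -977161/7752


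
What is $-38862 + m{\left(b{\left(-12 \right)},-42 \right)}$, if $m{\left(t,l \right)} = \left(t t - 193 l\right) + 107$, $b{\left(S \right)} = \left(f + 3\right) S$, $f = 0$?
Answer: $-29353$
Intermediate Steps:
$b{\left(S \right)} = 3 S$ ($b{\left(S \right)} = \left(0 + 3\right) S = 3 S$)
$m{\left(t,l \right)} = 107 + t^{2} - 193 l$ ($m{\left(t,l \right)} = \left(t^{2} - 193 l\right) + 107 = 107 + t^{2} - 193 l$)
$-38862 + m{\left(b{\left(-12 \right)},-42 \right)} = -38862 + \left(107 + \left(3 \left(-12\right)\right)^{2} - -8106\right) = -38862 + \left(107 + \left(-36\right)^{2} + 8106\right) = -38862 + \left(107 + 1296 + 8106\right) = -38862 + 9509 = -29353$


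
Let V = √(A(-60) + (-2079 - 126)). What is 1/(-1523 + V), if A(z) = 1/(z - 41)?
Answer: -153823/234495135 - I*√22493306/234495135 ≈ -0.00065598 - 2.0225e-5*I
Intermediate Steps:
A(z) = 1/(-41 + z)
V = I*√22493306/101 (V = √(1/(-41 - 60) + (-2079 - 126)) = √(1/(-101) - 2205) = √(-1/101 - 2205) = √(-222706/101) = I*√22493306/101 ≈ 46.958*I)
1/(-1523 + V) = 1/(-1523 + I*√22493306/101)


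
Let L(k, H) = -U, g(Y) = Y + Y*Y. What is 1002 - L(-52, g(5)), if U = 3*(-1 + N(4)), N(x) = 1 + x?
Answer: 1014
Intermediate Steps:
g(Y) = Y + Y²
U = 12 (U = 3*(-1 + (1 + 4)) = 3*(-1 + 5) = 3*4 = 12)
L(k, H) = -12 (L(k, H) = -1*12 = -12)
1002 - L(-52, g(5)) = 1002 - 1*(-12) = 1002 + 12 = 1014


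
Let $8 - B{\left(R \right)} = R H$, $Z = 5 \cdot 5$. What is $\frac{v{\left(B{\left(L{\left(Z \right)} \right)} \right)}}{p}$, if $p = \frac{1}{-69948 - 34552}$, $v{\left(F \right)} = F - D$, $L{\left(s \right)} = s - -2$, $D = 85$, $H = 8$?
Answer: $30618500$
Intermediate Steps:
$Z = 25$
$L{\left(s \right)} = 2 + s$ ($L{\left(s \right)} = s + 2 = 2 + s$)
$B{\left(R \right)} = 8 - 8 R$ ($B{\left(R \right)} = 8 - R 8 = 8 - 8 R$)
$v{\left(F \right)} = -85 + F$ ($v{\left(F \right)} = F - 85 = -85 + F$)
$p = - \frac{1}{104500}$ ($p = \frac{1}{-104500} = - \frac{1}{104500} \approx -9.5694 \cdot 10^{-6}$)
$\frac{v{\left(B{\left(L{\left(Z \right)} \right)} \right)}}{p} = \frac{-85 + \left(8 - 8 \left(2 + 25\right)\right)}{- \frac{1}{104500}} = \left(-85 + \left(8 - 216\right)\right) \left(-104500\right) = \left(-85 - 208\right) \left(-104500\right) = \left(-293\right) \left(-104500\right) = 30618500$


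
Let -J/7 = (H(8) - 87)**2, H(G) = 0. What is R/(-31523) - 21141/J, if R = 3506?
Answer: 63505/220661 ≈ 0.28779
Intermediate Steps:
J = -52983 (J = -7*(0 - 87)**2 = -7*(-87)**2 = -7*7569 = -52983)
R/(-31523) - 21141/J = 3506/(-31523) - 21141/(-52983) = 3506*(-1/31523) - 21141*(-1/52983) = -3506/31523 + 81/203 = 63505/220661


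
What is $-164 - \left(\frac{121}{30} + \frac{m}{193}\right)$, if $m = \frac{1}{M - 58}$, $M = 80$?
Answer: $- \frac{5351029}{31845} \approx -168.03$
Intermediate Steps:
$m = \frac{1}{22}$ ($m = \frac{1}{80 - 58} = \frac{1}{22} \approx 0.045455$)
$-164 - \left(\frac{121}{30} + \frac{m}{193}\right) = -164 - \left(\frac{121}{30} + \frac{1}{22 \cdot 193}\right) = -164 - \left(121 \cdot \frac{1}{30} + \frac{1}{22} \cdot \frac{1}{193}\right) = -164 - \left(\frac{121}{30} + \frac{1}{4246}\right) = -164 - \frac{128449}{31845} = - \frac{5351029}{31845}$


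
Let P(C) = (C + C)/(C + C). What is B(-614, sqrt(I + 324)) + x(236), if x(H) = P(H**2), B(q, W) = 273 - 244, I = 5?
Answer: 30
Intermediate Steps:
B(q, W) = 29
P(C) = 1 (P(C) = (2*C)/((2*C)) = (2*C)*(1/(2*C)) = 1)
x(H) = 1
B(-614, sqrt(I + 324)) + x(236) = 29 + 1 = 30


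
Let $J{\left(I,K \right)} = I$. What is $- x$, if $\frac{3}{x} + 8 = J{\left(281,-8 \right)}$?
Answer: $- \frac{1}{91} \approx -0.010989$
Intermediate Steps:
$x = \frac{1}{91}$ ($x = \frac{3}{-8 + 281} = \frac{3}{273} = 3 \cdot \frac{1}{273} = \frac{1}{91} \approx 0.010989$)
$- x = \left(-1\right) \frac{1}{91} = - \frac{1}{91}$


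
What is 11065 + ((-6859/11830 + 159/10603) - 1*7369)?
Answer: 463531334033/125433490 ≈ 3695.4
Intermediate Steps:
11065 + ((-6859/11830 + 159/10603) - 1*7369) = 11065 + ((-6859*1/11830 + 159*(1/10603)) - 7369) = 11065 + ((-6859/11830 + 159/10603) - 7369) = 11065 + (-70845007/125433490 - 7369) = 11065 - 924390232817/125433490 = 463531334033/125433490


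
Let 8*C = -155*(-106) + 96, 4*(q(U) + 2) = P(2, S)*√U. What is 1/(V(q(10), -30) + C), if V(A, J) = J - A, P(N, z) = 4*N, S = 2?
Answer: 32604/66438161 + 32*√10/66438161 ≈ 0.00049227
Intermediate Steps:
q(U) = -2 + 2*√U (q(U) = -2 + ((4*2)*√U)/4 = -2 + (8*√U)/4 = -2 + 2*√U)
C = 8263/4 (C = (-155*(-106) + 96)/8 = (16430 + 96)/8 = (⅛)*16526 = 8263/4 ≈ 2065.8)
1/(V(q(10), -30) + C) = 1/((-30 - (-2 + 2*√10)) + 8263/4) = 1/((-30 + (2 - 2*√10)) + 8263/4) = 1/((-28 - 2*√10) + 8263/4) = 1/(8151/4 - 2*√10)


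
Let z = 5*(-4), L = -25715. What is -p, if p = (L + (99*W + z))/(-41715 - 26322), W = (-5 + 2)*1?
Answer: -26032/68037 ≈ -0.38262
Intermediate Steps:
W = -3 (W = -3*1 = -3)
z = -20
p = 26032/68037 (p = (-25715 + (99*(-3) - 20))/(-41715 - 26322) = (-25715 + (-297 - 20))/(-68037) = (-25715 - 317)*(-1/68037) = -26032*(-1/68037) = 26032/68037 ≈ 0.38262)
-p = -1*26032/68037 = -26032/68037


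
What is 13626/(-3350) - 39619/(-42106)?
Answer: -220506353/70527550 ≈ -3.1265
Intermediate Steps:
13626/(-3350) - 39619/(-42106) = 13626*(-1/3350) - 39619*(-1/42106) = -6813/1675 + 39619/42106 = -220506353/70527550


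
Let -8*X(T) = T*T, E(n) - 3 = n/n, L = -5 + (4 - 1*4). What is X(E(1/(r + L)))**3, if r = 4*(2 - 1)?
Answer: -8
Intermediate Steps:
L = -5 (L = -5 + (4 - 4) = -5 + 0 = -5)
r = 4 (r = 4*1 = 4)
E(n) = 4 (E(n) = 3 + n/n = 3 + 1 = 4)
X(T) = -T**2/8 (X(T) = -T*T/8 = -T**2/8)
X(E(1/(r + L)))**3 = (-1/8*4**2)**3 = (-1/8*16)**3 = (-2)**3 = -8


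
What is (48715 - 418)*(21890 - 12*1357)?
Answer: 270752982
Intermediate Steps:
(48715 - 418)*(21890 - 12*1357) = 48297*(21890 - 16284) = 48297*5606 = 270752982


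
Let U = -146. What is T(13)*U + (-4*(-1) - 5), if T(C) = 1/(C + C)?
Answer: -86/13 ≈ -6.6154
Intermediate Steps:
T(C) = 1/(2*C)
T(13)*U + (-4*(-1) - 5) = ((1/2)/13)*(-146) + (-4*(-1) - 5) = ((1/2)*(1/13))*(-146) + (4 - 5) = (1/26)*(-146) - 1 = -73/13 - 1 = -86/13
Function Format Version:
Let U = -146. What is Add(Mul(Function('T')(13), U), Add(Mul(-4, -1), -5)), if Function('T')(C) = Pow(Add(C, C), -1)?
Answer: Rational(-86, 13) ≈ -6.6154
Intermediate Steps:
Function('T')(C) = Mul(Rational(1, 2), Pow(C, -1)) (Function('T')(C) = Pow(Mul(2, C), -1) = Mul(Rational(1, 2), Pow(C, -1)))
Add(Mul(Function('T')(13), U), Add(Mul(-4, -1), -5)) = Add(Mul(Mul(Rational(1, 2), Pow(13, -1)), -146), Add(Mul(-4, -1), -5)) = Add(Mul(Mul(Rational(1, 2), Rational(1, 13)), -146), Add(4, -5)) = Add(Mul(Rational(1, 26), -146), -1) = Add(Rational(-73, 13), -1) = Rational(-86, 13)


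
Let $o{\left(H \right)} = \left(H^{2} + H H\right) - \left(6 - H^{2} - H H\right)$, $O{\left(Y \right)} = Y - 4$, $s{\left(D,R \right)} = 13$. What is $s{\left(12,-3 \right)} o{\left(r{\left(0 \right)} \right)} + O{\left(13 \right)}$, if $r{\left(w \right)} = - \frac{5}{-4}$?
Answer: $\frac{49}{4} \approx 12.25$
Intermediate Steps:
$O{\left(Y \right)} = -4 + Y$
$r{\left(w \right)} = \frac{5}{4}$ ($r{\left(w \right)} = \left(-5\right) \left(- \frac{1}{4}\right) = \frac{5}{4}$)
$o{\left(H \right)} = -6 + 4 H^{2}$ ($o{\left(H \right)} = \left(H^{2} + H^{2}\right) + \left(\left(H^{2} + H^{2}\right) - 6\right) = 2 H^{2} + \left(2 H^{2} - 6\right) = 2 H^{2} + \left(-6 + 2 H^{2}\right) = -6 + 4 H^{2}$)
$s{\left(12,-3 \right)} o{\left(r{\left(0 \right)} \right)} + O{\left(13 \right)} = 13 \left(-6 + 4 \left(\frac{5}{4}\right)^{2}\right) + \left(-4 + 13\right) = 13 \left(-6 + 4 \cdot \frac{25}{16}\right) + 9 = 13 \left(-6 + \frac{25}{4}\right) + 9 = 13 \cdot \frac{1}{4} + 9 = \frac{13}{4} + 9 = \frac{49}{4}$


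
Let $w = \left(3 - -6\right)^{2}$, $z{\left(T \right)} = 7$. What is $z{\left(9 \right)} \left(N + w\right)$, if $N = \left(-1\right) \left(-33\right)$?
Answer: $798$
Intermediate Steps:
$N = 33$
$w = 81$ ($w = \left(3 + 6\right)^{2} = 9^{2} = 81$)
$z{\left(9 \right)} \left(N + w\right) = 7 \left(33 + 81\right) = 7 \cdot 114 = 798$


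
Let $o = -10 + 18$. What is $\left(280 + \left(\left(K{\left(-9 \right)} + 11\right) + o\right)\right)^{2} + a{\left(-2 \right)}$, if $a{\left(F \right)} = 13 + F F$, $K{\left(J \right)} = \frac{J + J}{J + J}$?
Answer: $90017$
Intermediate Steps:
$o = 8$
$K{\left(J \right)} = 1$ ($K{\left(J \right)} = \frac{2 J}{2 J} = 2 J \frac{1}{2 J} = 1$)
$a{\left(F \right)} = 13 + F^{2}$
$\left(280 + \left(\left(K{\left(-9 \right)} + 11\right) + o\right)\right)^{2} + a{\left(-2 \right)} = \left(280 + \left(\left(1 + 11\right) + 8\right)\right)^{2} + \left(13 + \left(-2\right)^{2}\right) = \left(280 + \left(12 + 8\right)\right)^{2} + \left(13 + 4\right) = \left(280 + 20\right)^{2} + 17 = 300^{2} + 17 = 90000 + 17 = 90017$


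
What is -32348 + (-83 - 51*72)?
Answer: -36103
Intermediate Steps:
-32348 + (-83 - 51*72) = -32348 + (-83 - 3672) = -32348 - 3755 = -36103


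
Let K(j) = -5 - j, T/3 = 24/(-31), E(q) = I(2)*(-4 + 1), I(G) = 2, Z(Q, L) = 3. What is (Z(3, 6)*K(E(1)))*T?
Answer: -216/31 ≈ -6.9677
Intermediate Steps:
E(q) = -6 (E(q) = 2*(-4 + 1) = 2*(-3) = -6)
T = -72/31 (T = 3*(24/(-31)) = 3*(24*(-1/31)) = 3*(-24/31) = -72/31 ≈ -2.3226)
(Z(3, 6)*K(E(1)))*T = (3*(-5 - 1*(-6)))*(-72/31) = (3*(-5 + 6))*(-72/31) = (3*1)*(-72/31) = 3*(-72/31) = -216/31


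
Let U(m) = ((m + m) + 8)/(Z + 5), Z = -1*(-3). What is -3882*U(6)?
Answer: -9705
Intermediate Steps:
Z = 3
U(m) = 1 + m/4 (U(m) = ((m + m) + 8)/(3 + 5) = (2*m + 8)/8 = (8 + 2*m)*(⅛) = 1 + m/4)
-3882*U(6) = -3882*(1 + (¼)*6) = -3882*(1 + 3/2) = -3882*5/2 = -9705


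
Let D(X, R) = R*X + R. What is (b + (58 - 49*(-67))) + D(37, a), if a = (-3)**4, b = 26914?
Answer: 33333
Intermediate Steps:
a = 81
D(X, R) = R + R*X
(b + (58 - 49*(-67))) + D(37, a) = (26914 + (58 - 49*(-67))) + 81*(1 + 37) = (26914 + (58 + 3283)) + 81*38 = (26914 + 3341) + 3078 = 30255 + 3078 = 33333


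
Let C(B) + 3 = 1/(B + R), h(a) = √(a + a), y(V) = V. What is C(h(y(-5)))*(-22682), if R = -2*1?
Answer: 499004/7 + 11341*I*√10/7 ≈ 71286.0 + 5123.3*I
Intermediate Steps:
h(a) = √2*√a (h(a) = √(2*a) = √2*√a)
R = -2
C(B) = -3 + 1/(-2 + B) (C(B) = -3 + 1/(B - 2) = -3 + 1/(-2 + B))
C(h(y(-5)))*(-22682) = ((7 - 3*√2*√(-5))/(-2 + √2*√(-5)))*(-22682) = ((7 - 3*√2*I*√5)/(-2 + √2*(I*√5)))*(-22682) = ((7 - 3*I*√10)/(-2 + I*√10))*(-22682) = -22682*(7 - 3*I*√10)/(-2 + I*√10)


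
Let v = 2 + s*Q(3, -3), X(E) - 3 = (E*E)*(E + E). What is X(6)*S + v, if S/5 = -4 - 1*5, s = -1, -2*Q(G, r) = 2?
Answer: -19572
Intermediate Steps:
X(E) = 3 + 2*E³ (X(E) = 3 + (E*E)*(E + E) = 3 + E²*(2*E) = 3 + 2*E³)
Q(G, r) = -1 (Q(G, r) = -½*2 = -1)
S = -45 (S = 5*(-4 - 1*5) = 5*(-4 - 5) = 5*(-9) = -45)
v = 3 (v = 2 - 1*(-1) = 2 + 1 = 3)
X(6)*S + v = (3 + 2*6³)*(-45) + 3 = (3 + 2*216)*(-45) + 3 = (3 + 432)*(-45) + 3 = 435*(-45) + 3 = -19575 + 3 = -19572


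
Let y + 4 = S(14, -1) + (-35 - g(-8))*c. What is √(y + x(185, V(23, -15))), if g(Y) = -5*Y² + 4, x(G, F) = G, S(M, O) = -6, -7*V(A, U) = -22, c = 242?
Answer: √68177 ≈ 261.11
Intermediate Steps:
V(A, U) = 22/7 (V(A, U) = -⅐*(-22) = 22/7)
g(Y) = 4 - 5*Y²
y = 67992 (y = -4 + (-6 + (-35 - (4 - 5*(-8)²))*242) = -4 + (-6 + (-35 - (4 - 5*64))*242) = -4 + (-6 + (-35 - (4 - 320))*242) = -4 + (-6 + (-35 - 1*(-316))*242) = -4 + (-6 + (-35 + 316)*242) = -4 + (-6 + 281*242) = -4 + (-6 + 68002) = -4 + 67996 = 67992)
√(y + x(185, V(23, -15))) = √(67992 + 185) = √68177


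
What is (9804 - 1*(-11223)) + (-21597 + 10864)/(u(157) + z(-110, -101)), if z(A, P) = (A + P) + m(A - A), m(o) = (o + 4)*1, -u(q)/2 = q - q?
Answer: 4363322/207 ≈ 21079.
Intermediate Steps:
u(q) = 0 (u(q) = -2*(q - q) = -2*0 = 0)
m(o) = 4 + o (m(o) = (4 + o)*1 = 4 + o)
z(A, P) = 4 + A + P (z(A, P) = (A + P) + (4 + (A - A)) = (A + P) + (4 + 0) = (A + P) + 4 = 4 + A + P)
(9804 - 1*(-11223)) + (-21597 + 10864)/(u(157) + z(-110, -101)) = (9804 - 1*(-11223)) + (-21597 + 10864)/(0 + (4 - 110 - 101)) = (9804 + 11223) - 10733/(0 - 207) = 21027 - 10733/(-207) = 21027 - 10733*(-1/207) = 21027 + 10733/207 = 4363322/207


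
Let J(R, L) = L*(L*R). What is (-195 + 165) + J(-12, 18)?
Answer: -3918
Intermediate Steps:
J(R, L) = R*L²
(-195 + 165) + J(-12, 18) = (-195 + 165) - 12*18² = -30 - 12*324 = -30 - 3888 = -3918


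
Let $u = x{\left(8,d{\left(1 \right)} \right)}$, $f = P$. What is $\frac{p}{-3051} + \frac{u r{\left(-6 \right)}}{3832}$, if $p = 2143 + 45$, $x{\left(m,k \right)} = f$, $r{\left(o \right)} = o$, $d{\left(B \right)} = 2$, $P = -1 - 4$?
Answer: $- \frac{4146443}{5845716} \approx -0.70931$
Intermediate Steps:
$P = -5$
$f = -5$
$x{\left(m,k \right)} = -5$
$p = 2188$
$u = -5$
$\frac{p}{-3051} + \frac{u r{\left(-6 \right)}}{3832} = \frac{2188}{-3051} + \frac{\left(-5\right) \left(-6\right)}{3832} = 2188 \left(- \frac{1}{3051}\right) + 30 \cdot \frac{1}{3832} = - \frac{2188}{3051} + \frac{15}{1916} = - \frac{4146443}{5845716}$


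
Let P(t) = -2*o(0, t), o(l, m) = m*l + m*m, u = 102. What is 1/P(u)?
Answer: -1/20808 ≈ -4.8058e-5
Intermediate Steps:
o(l, m) = m**2 + l*m (o(l, m) = l*m + m**2 = m**2 + l*m)
P(t) = -2*t**2 (P(t) = -2*t*(0 + t) = -2*t*t = -2*t**2)
1/P(u) = 1/(-2*102**2) = 1/(-2*10404) = 1/(-20808) = -1/20808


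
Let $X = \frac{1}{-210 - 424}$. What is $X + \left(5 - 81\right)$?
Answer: $- \frac{48185}{634} \approx -76.002$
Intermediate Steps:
$X = - \frac{1}{634}$ ($X = \frac{1}{-634} = - \frac{1}{634} \approx -0.0015773$)
$X + \left(5 - 81\right) = - \frac{1}{634} + \left(5 - 81\right) = - \frac{1}{634} - 76 = - \frac{48185}{634}$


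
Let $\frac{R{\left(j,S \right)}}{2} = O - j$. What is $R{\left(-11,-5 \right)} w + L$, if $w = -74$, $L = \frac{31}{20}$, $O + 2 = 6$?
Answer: $- \frac{44369}{20} \approx -2218.4$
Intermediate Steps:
$O = 4$ ($O = -2 + 6 = 4$)
$L = \frac{31}{20}$ ($L = 31 \cdot \frac{1}{20} = \frac{31}{20} \approx 1.55$)
$R{\left(j,S \right)} = 8 - 2 j$ ($R{\left(j,S \right)} = 2 \left(4 - j\right) = 8 - 2 j$)
$R{\left(-11,-5 \right)} w + L = \left(8 - -22\right) \left(-74\right) + \frac{31}{20} = \left(8 + 22\right) \left(-74\right) + \frac{31}{20} = 30 \left(-74\right) + \frac{31}{20} = -2220 + \frac{31}{20} = - \frac{44369}{20}$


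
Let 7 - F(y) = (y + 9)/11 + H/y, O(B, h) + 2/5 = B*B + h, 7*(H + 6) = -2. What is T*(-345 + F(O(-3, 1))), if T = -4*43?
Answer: 67352921/1155 ≈ 58314.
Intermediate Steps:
H = -44/7 (H = -6 + (1/7)*(-2) = -6 - 2/7 = -44/7 ≈ -6.2857)
O(B, h) = -2/5 + h + B**2 (O(B, h) = -2/5 + (B*B + h) = -2/5 + (B**2 + h) = -2/5 + (h + B**2) = -2/5 + h + B**2)
T = -172
F(y) = 68/11 - y/11 + 44/(7*y) (F(y) = 7 - ((y + 9)/11 - 44/(7*y)) = 7 - ((9 + y)*(1/11) - 44/(7*y)) = 7 - ((9/11 + y/11) - 44/(7*y)) = 7 - (9/11 - 44/(7*y) + y/11) = 7 + (-9/11 - y/11 + 44/(7*y)) = 68/11 - y/11 + 44/(7*y))
T*(-345 + F(O(-3, 1))) = -172*(-345 + (484 - 7*(-2/5 + 1 + (-3)**2)*(-68 + (-2/5 + 1 + (-3)**2)))/(77*(-2/5 + 1 + (-3)**2))) = -172*(-345 + (484 - 7*(-2/5 + 1 + 9)*(-68 + (-2/5 + 1 + 9)))/(77*(-2/5 + 1 + 9))) = -172*(-345 + (484 - 7*48/5*(-68 + 48/5))/(77*(48/5))) = -172*(-345 + (1/77)*(5/48)*(484 - 7*48/5*(-292/5))) = -172*(-345 + (1/77)*(5/48)*(484 + 98112/25)) = -172*(-345 + (1/77)*(5/48)*(110212/25)) = -172*(-345 + 27553/4620) = -172*(-1566347/4620) = 67352921/1155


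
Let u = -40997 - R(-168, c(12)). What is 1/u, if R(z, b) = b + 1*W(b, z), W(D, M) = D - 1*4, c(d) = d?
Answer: -1/41017 ≈ -2.4380e-5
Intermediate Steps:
W(D, M) = -4 + D (W(D, M) = D - 4 = -4 + D)
R(z, b) = -4 + 2*b (R(z, b) = b + 1*(-4 + b) = b + (-4 + b) = -4 + 2*b)
u = -41017 (u = -40997 - (-4 + 2*12) = -40997 - (-4 + 24) = -40997 - 1*20 = -40997 - 20 = -41017)
1/u = 1/(-41017) = -1/41017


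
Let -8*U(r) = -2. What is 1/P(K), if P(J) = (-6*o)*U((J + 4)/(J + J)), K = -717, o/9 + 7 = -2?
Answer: 2/243 ≈ 0.0082304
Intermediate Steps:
o = -81 (o = -63 + 9*(-2) = -63 - 18 = -81)
U(r) = 1/4 (U(r) = -1/8*(-2) = 1/4)
P(J) = 243/2 (P(J) = -6*(-81)*(1/4) = 486*(1/4) = 243/2)
1/P(K) = 1/(243/2) = 2/243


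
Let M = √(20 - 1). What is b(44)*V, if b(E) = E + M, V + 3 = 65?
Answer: 2728 + 62*√19 ≈ 2998.3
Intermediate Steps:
V = 62 (V = -3 + 65 = 62)
M = √19 ≈ 4.3589
b(E) = E + √19
b(44)*V = (44 + √19)*62 = 2728 + 62*√19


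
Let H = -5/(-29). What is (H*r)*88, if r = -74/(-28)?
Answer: 8140/203 ≈ 40.099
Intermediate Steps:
H = 5/29 (H = -5*(-1/29) = 5/29 ≈ 0.17241)
r = 37/14 (r = -74*(-1/28) = 37/14 ≈ 2.6429)
(H*r)*88 = ((5/29)*(37/14))*88 = (185/406)*88 = 8140/203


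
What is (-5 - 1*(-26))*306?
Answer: 6426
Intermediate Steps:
(-5 - 1*(-26))*306 = (-5 + 26)*306 = 21*306 = 6426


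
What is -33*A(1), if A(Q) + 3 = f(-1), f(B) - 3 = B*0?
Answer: 0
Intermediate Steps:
f(B) = 3 (f(B) = 3 + B*0 = 3 + 0 = 3)
A(Q) = 0 (A(Q) = -3 + 3 = 0)
-33*A(1) = -33*0 = 0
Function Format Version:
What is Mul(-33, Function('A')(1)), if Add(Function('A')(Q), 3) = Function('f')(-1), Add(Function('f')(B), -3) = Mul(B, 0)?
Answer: 0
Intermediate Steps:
Function('f')(B) = 3 (Function('f')(B) = Add(3, Mul(B, 0)) = Add(3, 0) = 3)
Function('A')(Q) = 0 (Function('A')(Q) = Add(-3, 3) = 0)
Mul(-33, Function('A')(1)) = Mul(-33, 0) = 0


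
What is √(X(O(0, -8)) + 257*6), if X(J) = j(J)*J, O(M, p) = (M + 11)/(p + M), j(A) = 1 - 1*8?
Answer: √24826/4 ≈ 39.391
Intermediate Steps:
j(A) = -7 (j(A) = 1 - 8 = -7)
O(M, p) = (11 + M)/(M + p)
X(J) = -7*J
√(X(O(0, -8)) + 257*6) = √(-7*(11 + 0)/(0 - 8) + 257*6) = √(-7*11/(-8) + 1542) = √(-(-7)*11/8 + 1542) = √(-7*(-11/8) + 1542) = √(77/8 + 1542) = √(12413/8) = √24826/4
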